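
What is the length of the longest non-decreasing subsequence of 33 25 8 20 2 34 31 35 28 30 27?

4

Scanning left to right, the best length ending at each element is: 33→1, 25→1, 8→1, 20→2, 2→1, 34→3, 31→3, 35→4, 28→3, 30→4, 27→3.
So the longest non-decreasing subsequence has length 4, e.g. 8, 20, 34, 35.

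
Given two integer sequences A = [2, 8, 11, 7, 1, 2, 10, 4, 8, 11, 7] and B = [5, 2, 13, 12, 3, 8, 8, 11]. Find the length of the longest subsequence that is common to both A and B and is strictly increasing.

A longest common strictly increasing subsequence is 2, 8, 11 (length 3); it appears in order in both A and B, and no longer such subsequence exists.

3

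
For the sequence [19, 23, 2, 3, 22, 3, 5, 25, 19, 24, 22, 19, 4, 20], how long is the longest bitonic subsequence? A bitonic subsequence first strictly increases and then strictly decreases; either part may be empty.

8

One longest bitonic subsequence is 2, 3, 22, 25, 24, 22, 19, 4 (positions 3,4,5,8,10,11,12,13): it rises to 25 then falls. Length 8 is optimal.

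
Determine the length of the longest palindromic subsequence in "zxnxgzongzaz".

One longest palindromic subsequence is zzgzz (positions 1,6,9,10,12); it reads the same forward and backward, and the interval DP gives dp[1][12] = 5.

5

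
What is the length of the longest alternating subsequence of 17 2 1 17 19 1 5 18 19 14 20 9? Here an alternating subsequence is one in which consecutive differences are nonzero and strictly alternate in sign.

A longest alternating subsequence is 17, 2, 17, 1, 18, 14, 20, 9 (positions 1,2,4,6,8,10,11,12); its 7 consecutive differences strictly alternate in sign, and length 8 is optimal.

8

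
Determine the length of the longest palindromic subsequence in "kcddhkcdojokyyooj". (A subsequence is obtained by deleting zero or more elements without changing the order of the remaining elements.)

6

One longest palindromic subsequence is joyyoj (positions 10,11,13,14,16,17); it reads the same forward and backward, and the interval DP gives dp[1][17] = 6.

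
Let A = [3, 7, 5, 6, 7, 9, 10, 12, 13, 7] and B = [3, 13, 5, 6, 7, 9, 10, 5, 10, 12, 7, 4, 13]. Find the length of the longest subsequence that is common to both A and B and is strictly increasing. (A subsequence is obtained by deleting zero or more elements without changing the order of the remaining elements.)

8

A longest common strictly increasing subsequence is 3, 5, 6, 7, 9, 10, 12, 13 (length 8); it appears in order in both A and B, and no longer such subsequence exists.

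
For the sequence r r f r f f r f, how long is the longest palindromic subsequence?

6

Using dp[i][j] = 2 + dp[i+1][j−1] if the ends match, else max(dp[i+1][j], dp[i][j−1]):
dp[1][8] = 6. A witness is frffrf at positions 3,4,5,6,7,8.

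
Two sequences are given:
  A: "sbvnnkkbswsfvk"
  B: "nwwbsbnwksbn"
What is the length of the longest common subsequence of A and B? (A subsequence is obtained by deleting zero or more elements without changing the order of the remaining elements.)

5

A longest common subsequence is sbnkb (length 5); the LCS DP confirms no longer common subsequence exists.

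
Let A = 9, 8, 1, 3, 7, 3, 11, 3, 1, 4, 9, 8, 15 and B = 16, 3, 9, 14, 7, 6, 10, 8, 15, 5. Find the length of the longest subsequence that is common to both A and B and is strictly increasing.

A longest common strictly increasing subsequence is 3, 7, 8, 15 (length 4); it appears in order in both A and B, and no longer such subsequence exists.

4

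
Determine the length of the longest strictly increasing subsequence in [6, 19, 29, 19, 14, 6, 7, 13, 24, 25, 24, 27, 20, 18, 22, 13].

Scanning left to right, the best length ending at each element is: 6→1, 19→2, 29→3, 19→2, 14→2, 6→1, 7→2, 13→3, 24→4, 25→5, 24→4, 27→6, 20→4, 18→4, 22→5, 13→3.
So the longest increasing subsequence has length 6, e.g. 6, 7, 13, 24, 25, 27.

6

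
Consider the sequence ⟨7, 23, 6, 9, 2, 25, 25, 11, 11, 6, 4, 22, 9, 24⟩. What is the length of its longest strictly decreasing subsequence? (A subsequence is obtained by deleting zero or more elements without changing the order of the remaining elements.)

4

Let dp[i] be the longest decreasing subsequence ending at position i. Then dp = [1, 1, 2, 2, 3, 1, 1, 2, 2, 3, 4, 2, 3, 2].
The maximum is 4; one witness is 23, 9, 6, 4 at positions 2,4,10,11.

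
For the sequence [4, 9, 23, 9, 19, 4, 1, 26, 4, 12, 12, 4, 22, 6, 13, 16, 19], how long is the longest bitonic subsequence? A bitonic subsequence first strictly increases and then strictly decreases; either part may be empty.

6

Let inc[i] be the LIS ending at i and dec[i] the longest strictly decreasing subsequence starting at i. inc = [1, 2, 3, 2, 3, 1, 1, 4, 2, 3, 3, 2, 4, 3, 4, 5, 6], dec = [2, 3, 4, 3, 3, 2, 1, 3, 1, 2, 2, 1, 2, 1, 1, 1, 1].
max_i inc[i]+dec[i]−1 = 6, with one witness 4, 9, 23, 19, 12, 6.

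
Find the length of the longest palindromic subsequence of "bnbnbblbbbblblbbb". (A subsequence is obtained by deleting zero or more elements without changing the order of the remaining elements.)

Using dp[i][j] = 2 + dp[i+1][j−1] if the ends match, else max(dp[i+1][j], dp[i][j−1]):
dp[1][17] = 14. A witness is bbbblbbbblbbbb at positions 1,3,5,6,7,8,9,10,11,12,13,15,16,17.

14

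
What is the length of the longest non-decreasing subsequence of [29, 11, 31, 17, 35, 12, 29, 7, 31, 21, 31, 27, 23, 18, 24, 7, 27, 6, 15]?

Let dp[i] be the longest non-decreasing subsequence ending at position i. Then dp = [1, 1, 2, 2, 3, 2, 3, 1, 4, 3, 5, 4, 4, 3, 5, 2, 6, 1, 3].
The maximum is 6; one witness is 11, 17, 21, 23, 24, 27 at positions 2,4,10,13,15,17.

6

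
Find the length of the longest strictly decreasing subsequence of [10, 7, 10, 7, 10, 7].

2

Scanning left to right, the best length ending at each element is: 10→1, 7→2, 10→1, 7→2, 10→1, 7→2.
So the longest decreasing subsequence has length 2, e.g. 10, 7.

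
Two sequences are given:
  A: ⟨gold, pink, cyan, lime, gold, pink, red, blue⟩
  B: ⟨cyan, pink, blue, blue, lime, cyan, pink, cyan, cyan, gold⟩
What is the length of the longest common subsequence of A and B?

3

Backtracking the LCS table gives one alignment: pink (A2,B7) → cyan (A3,B9) → gold (A5,B10).
So the longest common subsequence has length 3.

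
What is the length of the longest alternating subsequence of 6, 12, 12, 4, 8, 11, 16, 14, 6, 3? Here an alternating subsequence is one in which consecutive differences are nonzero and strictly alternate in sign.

5

Track the best alternating length ending on an up-step vs a down-step at each position: up/down = 1/1, 2/1, 2/1, 1/3, 4/3, 4/3, 4/1, 4/5, 4/5, 1/5.
The maximum over both is 5; one such subsequence is 6, 12, 4, 16, 14.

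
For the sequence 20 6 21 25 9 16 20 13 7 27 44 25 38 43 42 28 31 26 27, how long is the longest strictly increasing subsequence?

7

Let dp[i] be the longest increasing subsequence ending at position i. Then dp = [1, 1, 2, 3, 2, 3, 4, 3, 2, 5, 6, 5, 6, 7, 7, 6, 7, 6, 7].
The maximum is 7; one witness is 6, 9, 16, 20, 27, 38, 43 at positions 2,5,6,7,10,13,14.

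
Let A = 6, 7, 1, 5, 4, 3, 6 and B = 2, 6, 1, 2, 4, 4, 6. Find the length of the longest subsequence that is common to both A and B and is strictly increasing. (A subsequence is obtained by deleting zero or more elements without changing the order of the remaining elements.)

3

A longest common strictly increasing subsequence is 1, 4, 6 (length 3); it appears in order in both A and B, and no longer such subsequence exists.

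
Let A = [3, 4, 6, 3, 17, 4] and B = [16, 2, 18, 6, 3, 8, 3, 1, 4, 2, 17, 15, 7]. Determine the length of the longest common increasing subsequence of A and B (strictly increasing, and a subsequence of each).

For each value that appears in both, track the longest common increasing run ending there.
The best achievable length is 3; one witness is 3, 4, 17 (A-positions 1,2,5, B-positions 5,9,11).

3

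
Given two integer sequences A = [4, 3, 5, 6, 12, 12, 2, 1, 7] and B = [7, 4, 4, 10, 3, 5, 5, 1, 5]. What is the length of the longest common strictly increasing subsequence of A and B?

2

A longest common strictly increasing subsequence is 4, 5 (length 2); it appears in order in both A and B, and no longer such subsequence exists.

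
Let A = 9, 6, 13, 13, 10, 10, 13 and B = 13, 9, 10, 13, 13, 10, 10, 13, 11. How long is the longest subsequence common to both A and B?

6

Backtracking the LCS table gives one alignment: 9 (A1,B2) → 13 (A3,B4) → 13 (A4,B5) → 10 (A5,B6) → 10 (A6,B7) → 13 (A7,B8).
So the longest common subsequence has length 6.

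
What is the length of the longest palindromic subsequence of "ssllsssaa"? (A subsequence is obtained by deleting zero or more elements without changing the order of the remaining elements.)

Using dp[i][j] = 2 + dp[i+1][j−1] if the ends match, else max(dp[i+1][j], dp[i][j−1]):
dp[1][9] = 6. A witness is ssllss at positions 1,2,3,4,6,7.

6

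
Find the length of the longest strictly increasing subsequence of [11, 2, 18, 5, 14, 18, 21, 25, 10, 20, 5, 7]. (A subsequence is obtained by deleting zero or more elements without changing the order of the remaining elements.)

6

Scanning left to right, the best length ending at each element is: 11→1, 2→1, 18→2, 5→2, 14→3, 18→4, 21→5, 25→6, 10→3, 20→5, 5→2, 7→3.
So the longest increasing subsequence has length 6, e.g. 2, 5, 14, 18, 21, 25.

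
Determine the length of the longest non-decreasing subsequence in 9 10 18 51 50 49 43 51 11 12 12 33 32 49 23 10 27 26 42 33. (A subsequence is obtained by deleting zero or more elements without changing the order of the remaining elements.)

Scanning left to right, the best length ending at each element is: 9→1, 10→2, 18→3, 51→4, 50→4, 49→4, 43→4, 51→5, 11→3, 12→4, 12→5, 33→6, 32→6, 49→7, 23→6, 10→3, 27→7, 26→7, 42→8, 33→8.
So the longest non-decreasing subsequence has length 8, e.g. 9, 10, 11, 12, 12, 23, 27, 42.

8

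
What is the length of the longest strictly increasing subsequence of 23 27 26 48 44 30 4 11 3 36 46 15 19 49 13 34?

One longest increasing subsequence is 23, 27, 30, 36, 46, 49 (positions 1,2,6,10,11,14), of length 6; no longer one exists.

6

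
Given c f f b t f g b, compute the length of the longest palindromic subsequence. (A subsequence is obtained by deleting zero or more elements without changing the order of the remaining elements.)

One longest palindromic subsequence is bgb (positions 4,7,8); it reads the same forward and backward, and the interval DP gives dp[1][8] = 3.

3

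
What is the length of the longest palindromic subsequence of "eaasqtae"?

5

One longest palindromic subsequence is eatae (positions 1,2,6,7,8); it reads the same forward and backward, and the interval DP gives dp[1][8] = 5.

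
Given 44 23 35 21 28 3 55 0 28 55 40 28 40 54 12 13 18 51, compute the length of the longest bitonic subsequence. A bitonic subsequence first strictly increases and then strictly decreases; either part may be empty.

6

One longest bitonic subsequence is 23, 35, 55, 40, 28, 18 (positions 2,3,7,11,12,17): it rises to 55 then falls. Length 6 is optimal.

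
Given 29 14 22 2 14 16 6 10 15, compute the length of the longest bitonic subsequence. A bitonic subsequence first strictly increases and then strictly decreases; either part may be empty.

4

One longest bitonic subsequence is 29, 22, 16, 15 (positions 1,3,6,9): it rises to 29 then falls. Length 4 is optimal.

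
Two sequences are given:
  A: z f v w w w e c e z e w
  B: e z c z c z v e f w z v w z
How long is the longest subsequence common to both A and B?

Backtracking the LCS table gives one alignment: z (A1,B6) → f (A2,B9) → v (A3,B12) → w (A6,B13) → z (A10,B14).
So the longest common subsequence has length 5.

5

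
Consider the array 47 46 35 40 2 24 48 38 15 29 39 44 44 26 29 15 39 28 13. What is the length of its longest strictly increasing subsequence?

Scanning left to right, the best length ending at each element is: 47→1, 46→1, 35→1, 40→2, 2→1, 24→2, 48→3, 38→3, 15→2, 29→3, 39→4, 44→5, 44→5, 26→3, 29→4, 15→2, 39→5, 28→4, 13→2.
So the longest increasing subsequence has length 5, e.g. 2, 24, 38, 39, 44.

5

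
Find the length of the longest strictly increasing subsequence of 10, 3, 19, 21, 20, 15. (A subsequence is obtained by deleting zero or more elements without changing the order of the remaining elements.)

One longest increasing subsequence is 10, 19, 21 (positions 1,3,4), of length 3; no longer one exists.

3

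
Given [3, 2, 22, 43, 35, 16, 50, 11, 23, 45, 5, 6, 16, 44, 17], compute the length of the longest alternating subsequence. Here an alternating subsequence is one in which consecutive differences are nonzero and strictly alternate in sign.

10

A longest alternating subsequence is 3, 2, 43, 35, 50, 11, 23, 5, 44, 17 (positions 1,2,4,5,7,8,9,11,14,15); its 9 consecutive differences strictly alternate in sign, and length 10 is optimal.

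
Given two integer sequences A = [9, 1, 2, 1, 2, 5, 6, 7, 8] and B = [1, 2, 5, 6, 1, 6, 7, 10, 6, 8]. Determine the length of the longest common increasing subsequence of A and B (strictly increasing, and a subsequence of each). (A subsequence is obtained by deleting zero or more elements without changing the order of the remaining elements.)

For each value that appears in both, track the longest common increasing run ending there.
The best achievable length is 6; one witness is 1, 2, 5, 6, 7, 8 (A-positions 2,3,6,7,8,9, B-positions 1,2,3,4,7,10).

6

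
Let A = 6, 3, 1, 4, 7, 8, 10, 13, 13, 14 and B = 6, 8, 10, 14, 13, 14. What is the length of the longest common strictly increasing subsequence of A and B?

5

A longest common strictly increasing subsequence is 6, 8, 10, 13, 14 (length 5); it appears in order in both A and B, and no longer such subsequence exists.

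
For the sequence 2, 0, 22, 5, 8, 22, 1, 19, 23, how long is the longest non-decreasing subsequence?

Scanning left to right, the best length ending at each element is: 2→1, 0→1, 22→2, 5→2, 8→3, 22→4, 1→2, 19→4, 23→5.
So the longest non-decreasing subsequence has length 5, e.g. 2, 5, 8, 22, 23.

5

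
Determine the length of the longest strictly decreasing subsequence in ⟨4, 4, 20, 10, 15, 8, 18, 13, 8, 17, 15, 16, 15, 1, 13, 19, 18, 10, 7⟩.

One longest decreasing subsequence is 20, 18, 17, 16, 15, 13, 10, 7 (positions 3,7,10,12,13,15,18,19), of length 8; no longer one exists.

8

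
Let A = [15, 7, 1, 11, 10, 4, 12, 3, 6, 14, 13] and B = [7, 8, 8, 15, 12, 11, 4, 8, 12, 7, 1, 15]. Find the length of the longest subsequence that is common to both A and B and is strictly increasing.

3

A longest common strictly increasing subsequence is 7, 11, 12 (length 3); it appears in order in both A and B, and no longer such subsequence exists.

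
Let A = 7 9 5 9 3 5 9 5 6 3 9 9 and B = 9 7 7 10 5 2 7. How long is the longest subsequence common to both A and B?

Backtracking the LCS table gives one alignment: 7 (A1,B3) → 5 (A3,B5).
So the longest common subsequence has length 2.

2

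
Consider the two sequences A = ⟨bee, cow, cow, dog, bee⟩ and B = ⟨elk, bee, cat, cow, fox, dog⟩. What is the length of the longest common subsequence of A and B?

A longest common subsequence is bee, cow, dog (length 3); the LCS DP confirms no longer common subsequence exists.

3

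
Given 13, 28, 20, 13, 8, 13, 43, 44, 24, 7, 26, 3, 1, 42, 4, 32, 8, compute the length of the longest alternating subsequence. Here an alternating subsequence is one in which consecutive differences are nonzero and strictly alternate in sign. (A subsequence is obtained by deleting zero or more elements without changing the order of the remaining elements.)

11

A longest alternating subsequence is 13, 28, 20, 43, 24, 26, 3, 42, 4, 32, 8 (positions 1,2,3,7,9,11,12,14,15,16,17); its 10 consecutive differences strictly alternate in sign, and length 11 is optimal.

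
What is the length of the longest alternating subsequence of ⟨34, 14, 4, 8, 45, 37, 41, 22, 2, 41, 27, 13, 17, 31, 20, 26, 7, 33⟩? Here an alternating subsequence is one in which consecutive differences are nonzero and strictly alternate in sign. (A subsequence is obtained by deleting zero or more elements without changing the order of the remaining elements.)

A longest alternating subsequence is 34, 14, 45, 37, 41, 22, 41, 27, 31, 20, 26, 7, 33 (positions 1,2,5,6,7,8,10,11,14,15,16,17,18); its 12 consecutive differences strictly alternate in sign, and length 13 is optimal.

13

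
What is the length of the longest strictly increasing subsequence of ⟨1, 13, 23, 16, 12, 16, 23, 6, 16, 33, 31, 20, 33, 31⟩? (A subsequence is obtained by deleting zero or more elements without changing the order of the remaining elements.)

One longest increasing subsequence is 1, 13, 16, 23, 31, 33 (positions 1,2,4,7,11,13), of length 6; no longer one exists.

6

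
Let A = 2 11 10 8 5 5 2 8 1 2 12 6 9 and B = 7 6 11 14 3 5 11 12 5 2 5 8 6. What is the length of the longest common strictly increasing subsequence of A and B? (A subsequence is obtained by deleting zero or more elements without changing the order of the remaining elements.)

3

For each value that appears in both, track the longest common increasing run ending there.
The best achievable length is 3; one witness is 2, 5, 8 (A-positions 1,5,8, B-positions 10,11,12).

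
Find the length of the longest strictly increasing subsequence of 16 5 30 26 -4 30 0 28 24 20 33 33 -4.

One longest increasing subsequence is 16, 26, 30, 33 (positions 1,4,6,11), of length 4; no longer one exists.

4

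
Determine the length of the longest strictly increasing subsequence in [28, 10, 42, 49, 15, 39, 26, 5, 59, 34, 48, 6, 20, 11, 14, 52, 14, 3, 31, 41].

6

Let dp[i] be the longest increasing subsequence ending at position i. Then dp = [1, 1, 2, 3, 2, 3, 3, 1, 4, 4, 5, 2, 3, 3, 4, 6, 4, 1, 5, 6].
The maximum is 6; one witness is 10, 15, 26, 34, 48, 52 at positions 2,5,7,10,11,16.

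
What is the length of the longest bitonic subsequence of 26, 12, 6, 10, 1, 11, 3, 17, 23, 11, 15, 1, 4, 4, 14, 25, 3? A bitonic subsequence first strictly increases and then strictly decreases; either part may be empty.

Let inc[i] be the LIS ending at i and dec[i] the longest strictly decreasing subsequence starting at i. inc = [1, 1, 1, 2, 1, 3, 2, 4, 5, 3, 4, 1, 3, 3, 4, 6, 2], dec = [5, 4, 3, 3, 1, 3, 2, 4, 4, 3, 3, 1, 2, 2, 2, 2, 1].
max_i inc[i]+dec[i]−1 = 8, with one witness 6, 10, 11, 17, 23, 15, 14, 3.

8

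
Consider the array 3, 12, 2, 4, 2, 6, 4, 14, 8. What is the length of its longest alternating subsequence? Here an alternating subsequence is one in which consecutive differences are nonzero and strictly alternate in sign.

9

Track the best alternating length ending on an up-step vs a down-step at each position: up/down = 1/1, 2/1, 1/3, 4/3, 1/5, 6/3, 6/7, 8/1, 8/9.
The maximum over both is 9; one such subsequence is 3, 12, 2, 4, 2, 6, 4, 14, 8.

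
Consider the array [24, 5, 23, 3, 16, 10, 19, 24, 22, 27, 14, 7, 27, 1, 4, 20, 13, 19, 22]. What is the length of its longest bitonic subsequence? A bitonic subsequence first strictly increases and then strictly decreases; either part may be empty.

8

Let inc[i] be the LIS ending at i and dec[i] the longest strictly decreasing subsequence starting at i. inc = [1, 1, 2, 1, 2, 2, 3, 4, 4, 5, 3, 2, 5, 1, 2, 4, 3, 4, 5], dec = [6, 3, 5, 2, 4, 3, 4, 5, 4, 4, 3, 2, 3, 1, 1, 2, 1, 1, 1].
max_i inc[i]+dec[i]−1 = 8, with one witness 5, 16, 19, 24, 22, 14, 7, 4.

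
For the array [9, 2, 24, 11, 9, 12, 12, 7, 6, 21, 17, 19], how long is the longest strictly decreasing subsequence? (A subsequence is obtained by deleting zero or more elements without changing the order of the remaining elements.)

5

Let dp[i] be the longest decreasing subsequence ending at position i. Then dp = [1, 2, 1, 2, 3, 2, 2, 4, 5, 2, 3, 3].
The maximum is 5; one witness is 24, 11, 9, 7, 6 at positions 3,4,5,8,9.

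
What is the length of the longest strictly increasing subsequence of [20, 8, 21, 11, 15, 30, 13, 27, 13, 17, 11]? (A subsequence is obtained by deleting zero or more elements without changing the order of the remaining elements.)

Let dp[i] be the longest increasing subsequence ending at position i. Then dp = [1, 1, 2, 2, 3, 4, 3, 4, 3, 4, 2].
The maximum is 4; one witness is 8, 11, 15, 30 at positions 2,4,5,6.

4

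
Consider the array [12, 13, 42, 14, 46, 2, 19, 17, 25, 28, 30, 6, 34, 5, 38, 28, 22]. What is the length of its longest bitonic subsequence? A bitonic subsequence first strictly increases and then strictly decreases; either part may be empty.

Let inc[i] be the LIS ending at i and dec[i] the longest strictly decreasing subsequence starting at i. inc = [1, 2, 3, 3, 4, 1, 4, 4, 5, 6, 7, 2, 8, 2, 9, 6, 5], dec = [3, 3, 5, 3, 5, 1, 4, 3, 3, 3, 3, 2, 3, 1, 3, 2, 1].
max_i inc[i]+dec[i]−1 = 11, with one witness 12, 13, 14, 19, 25, 28, 30, 34, 38, 28, 22.

11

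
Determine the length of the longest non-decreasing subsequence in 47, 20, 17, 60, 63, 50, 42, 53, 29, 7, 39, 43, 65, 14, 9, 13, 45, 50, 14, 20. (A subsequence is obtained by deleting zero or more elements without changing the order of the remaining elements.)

Scanning left to right, the best length ending at each element is: 47→1, 20→1, 17→1, 60→2, 63→3, 50→2, 42→2, 53→3, 29→2, 7→1, 39→3, 43→4, 65→5, 14→2, 9→2, 13→3, 45→5, 50→6, 14→4, 20→5.
So the longest non-decreasing subsequence has length 6, e.g. 20, 29, 39, 43, 45, 50.

6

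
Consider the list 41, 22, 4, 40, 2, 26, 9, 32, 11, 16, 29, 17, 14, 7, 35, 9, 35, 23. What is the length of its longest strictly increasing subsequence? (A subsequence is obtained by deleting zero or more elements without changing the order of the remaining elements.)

6

Let dp[i] be the longest increasing subsequence ending at position i. Then dp = [1, 1, 1, 2, 1, 2, 2, 3, 3, 4, 5, 5, 4, 2, 6, 3, 6, 6].
The maximum is 6; one witness is 4, 9, 11, 16, 29, 35 at positions 3,7,9,10,11,15.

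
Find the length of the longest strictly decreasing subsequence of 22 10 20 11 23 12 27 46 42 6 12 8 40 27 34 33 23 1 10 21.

7

One longest decreasing subsequence is 46, 42, 40, 34, 33, 23, 1 (positions 8,9,13,15,16,17,18), of length 7; no longer one exists.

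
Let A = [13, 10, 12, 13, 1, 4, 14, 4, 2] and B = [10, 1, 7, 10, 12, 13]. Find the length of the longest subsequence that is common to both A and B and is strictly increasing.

For each value that appears in both, track the longest common increasing run ending there.
The best achievable length is 3; one witness is 10, 12, 13 (A-positions 2,3,4, B-positions 1,5,6).

3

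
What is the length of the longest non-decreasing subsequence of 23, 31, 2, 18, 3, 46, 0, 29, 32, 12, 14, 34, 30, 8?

Let dp[i] be the longest non-decreasing subsequence ending at position i. Then dp = [1, 2, 1, 2, 2, 3, 1, 3, 4, 3, 4, 5, 5, 3].
The maximum is 5; one witness is 2, 18, 29, 32, 34 at positions 3,4,8,9,12.

5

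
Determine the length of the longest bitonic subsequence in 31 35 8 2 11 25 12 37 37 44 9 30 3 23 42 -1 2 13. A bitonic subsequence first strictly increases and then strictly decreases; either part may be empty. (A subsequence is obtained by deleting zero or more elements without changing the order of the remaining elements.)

Let inc[i] be the LIS ending at i and dec[i] the longest strictly decreasing subsequence starting at i. inc = [1, 2, 1, 1, 2, 3, 3, 4, 4, 5, 2, 4, 2, 4, 5, 1, 2, 4], dec = [6, 6, 3, 2, 4, 5, 4, 4, 4, 4, 3, 3, 2, 2, 2, 1, 1, 1].
max_i inc[i]+dec[i]−1 = 8, with one witness 8, 11, 25, 37, 44, 30, 23, 13.

8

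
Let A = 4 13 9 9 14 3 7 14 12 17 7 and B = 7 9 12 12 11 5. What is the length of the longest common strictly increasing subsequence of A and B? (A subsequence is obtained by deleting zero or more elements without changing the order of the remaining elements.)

2

For each value that appears in both, track the longest common increasing run ending there.
The best achievable length is 2; one witness is 7, 12 (A-positions 7,9, B-positions 1,3).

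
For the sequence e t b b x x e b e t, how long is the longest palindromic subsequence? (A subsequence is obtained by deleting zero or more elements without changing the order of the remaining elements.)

Using dp[i][j] = 2 + dp[i+1][j−1] if the ends match, else max(dp[i+1][j], dp[i][j−1]):
dp[1][10] = 6. A witness is tbxxbt at positions 2,4,5,6,8,10.

6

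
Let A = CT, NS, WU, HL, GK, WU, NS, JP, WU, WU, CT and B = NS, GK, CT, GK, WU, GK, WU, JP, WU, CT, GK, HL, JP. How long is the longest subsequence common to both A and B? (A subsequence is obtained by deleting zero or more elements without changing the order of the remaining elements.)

7

Backtracking the LCS table gives one alignment: CT (A1,B3) → WU (A3,B5) → GK (A5,B6) → WU (A6,B7) → JP (A8,B8) → WU (A10,B9) → CT (A11,B10).
So the longest common subsequence has length 7.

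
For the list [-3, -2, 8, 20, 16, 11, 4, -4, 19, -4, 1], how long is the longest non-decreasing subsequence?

5

Scanning left to right, the best length ending at each element is: -3→1, -2→2, 8→3, 20→4, 16→4, 11→4, 4→3, -4→1, 19→5, -4→2, 1→3.
So the longest non-decreasing subsequence has length 5, e.g. -3, -2, 8, 16, 19.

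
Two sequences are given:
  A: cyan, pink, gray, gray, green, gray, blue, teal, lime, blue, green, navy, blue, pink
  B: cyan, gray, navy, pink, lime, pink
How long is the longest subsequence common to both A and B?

4

A longest common subsequence is cyan, pink, lime, pink (length 4); the LCS DP confirms no longer common subsequence exists.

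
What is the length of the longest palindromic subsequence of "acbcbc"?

5

Using dp[i][j] = 2 + dp[i+1][j−1] if the ends match, else max(dp[i+1][j], dp[i][j−1]):
dp[1][6] = 5. A witness is cbcbc at positions 2,3,4,5,6.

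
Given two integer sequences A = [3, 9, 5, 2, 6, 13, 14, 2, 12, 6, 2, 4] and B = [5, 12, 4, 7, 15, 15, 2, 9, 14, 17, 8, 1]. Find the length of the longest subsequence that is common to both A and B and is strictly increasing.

A longest common strictly increasing subsequence is 5, 12 (length 2); it appears in order in both A and B, and no longer such subsequence exists.

2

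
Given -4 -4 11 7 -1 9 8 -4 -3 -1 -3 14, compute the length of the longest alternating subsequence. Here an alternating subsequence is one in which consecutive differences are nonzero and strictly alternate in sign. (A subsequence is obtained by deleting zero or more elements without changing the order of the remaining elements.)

Track the best alternating length ending on an up-step vs a down-step at each position: up/down = 1/1, 1/1, 2/1, 2/3, 2/3, 4/3, 4/5, 1/5, 6/5, 6/5, 6/7, 8/1.
The maximum over both is 8; one such subsequence is -4, 11, 7, 9, -4, -1, -3, 14.

8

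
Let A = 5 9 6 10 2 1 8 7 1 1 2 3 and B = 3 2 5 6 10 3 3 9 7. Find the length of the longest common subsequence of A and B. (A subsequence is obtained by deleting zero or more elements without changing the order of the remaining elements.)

A longest common subsequence is 5, 6, 10, 7 (length 4); the LCS DP confirms no longer common subsequence exists.

4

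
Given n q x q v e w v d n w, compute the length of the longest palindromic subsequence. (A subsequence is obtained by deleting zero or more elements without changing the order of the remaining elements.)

One longest palindromic subsequence is nvwvn (positions 1,5,7,8,10); it reads the same forward and backward, and the interval DP gives dp[1][11] = 5.

5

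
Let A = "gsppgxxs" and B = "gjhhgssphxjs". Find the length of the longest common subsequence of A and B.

Backtracking the LCS table gives one alignment: g (A1,B5) → s (A2,B7) → p (A3,B8) → x (A6,B10) → s (A8,B12).
So the longest common subsequence has length 5.

5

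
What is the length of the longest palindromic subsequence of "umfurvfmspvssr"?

One longest palindromic subsequence is rsssr (positions 5,9,12,13,14); it reads the same forward and backward, and the interval DP gives dp[1][14] = 5.

5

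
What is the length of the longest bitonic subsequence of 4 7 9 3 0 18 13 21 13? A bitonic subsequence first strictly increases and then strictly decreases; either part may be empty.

Let inc[i] be the LIS ending at i and dec[i] the longest strictly decreasing subsequence starting at i. inc = [1, 2, 3, 1, 1, 4, 4, 5, 4], dec = [3, 3, 3, 2, 1, 2, 1, 2, 1].
max_i inc[i]+dec[i]−1 = 6, with one witness 4, 7, 9, 18, 21, 13.

6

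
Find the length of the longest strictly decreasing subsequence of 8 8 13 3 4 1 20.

3

One longest decreasing subsequence is 8, 3, 1 (positions 1,4,6), of length 3; no longer one exists.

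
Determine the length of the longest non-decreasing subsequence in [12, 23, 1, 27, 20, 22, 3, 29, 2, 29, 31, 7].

Let dp[i] be the longest non-decreasing subsequence ending at position i. Then dp = [1, 2, 1, 3, 2, 3, 2, 4, 2, 5, 6, 3].
The maximum is 6; one witness is 12, 23, 27, 29, 29, 31 at positions 1,2,4,8,10,11.

6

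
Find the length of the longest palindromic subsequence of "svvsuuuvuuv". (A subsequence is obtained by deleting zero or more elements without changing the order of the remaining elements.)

One longest palindromic subsequence is vuuvuuv (positions 2,5,6,8,9,10,11); it reads the same forward and backward, and the interval DP gives dp[1][11] = 7.

7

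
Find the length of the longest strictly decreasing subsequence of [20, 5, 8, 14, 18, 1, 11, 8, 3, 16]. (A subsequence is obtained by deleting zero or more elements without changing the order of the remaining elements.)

5

Let dp[i] be the longest decreasing subsequence ending at position i. Then dp = [1, 2, 2, 2, 2, 3, 3, 4, 5, 3].
The maximum is 5; one witness is 20, 14, 11, 8, 3 at positions 1,4,7,8,9.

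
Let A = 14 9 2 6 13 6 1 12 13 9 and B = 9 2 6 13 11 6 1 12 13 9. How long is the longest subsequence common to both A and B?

9

A longest common subsequence is 9, 2, 6, 13, 6, 1, 12, 13, 9 (length 9); the LCS DP confirms no longer common subsequence exists.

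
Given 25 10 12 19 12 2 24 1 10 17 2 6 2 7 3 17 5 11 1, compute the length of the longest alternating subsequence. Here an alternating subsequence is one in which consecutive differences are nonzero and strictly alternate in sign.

16

A longest alternating subsequence is 25, 10, 19, 12, 24, 1, 10, 2, 6, 2, 7, 3, 17, 5, 11, 1 (positions 1,2,4,5,7,8,9,11,12,13,14,15,16,17,18,19); its 15 consecutive differences strictly alternate in sign, and length 16 is optimal.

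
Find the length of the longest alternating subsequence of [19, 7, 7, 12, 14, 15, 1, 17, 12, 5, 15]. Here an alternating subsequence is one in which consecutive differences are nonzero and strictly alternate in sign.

Track the best alternating length ending on an up-step vs a down-step at each position: up/down = 1/1, 1/2, 1/2, 3/2, 3/2, 3/2, 1/4, 5/2, 5/6, 5/6, 7/6.
The maximum over both is 7; one such subsequence is 19, 7, 12, 1, 17, 12, 15.

7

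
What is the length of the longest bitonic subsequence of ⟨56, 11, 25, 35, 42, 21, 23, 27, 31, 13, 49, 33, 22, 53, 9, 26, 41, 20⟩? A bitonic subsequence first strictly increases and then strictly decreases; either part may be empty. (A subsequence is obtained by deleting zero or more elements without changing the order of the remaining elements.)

9

One longest bitonic subsequence is 11, 21, 23, 27, 31, 49, 33, 26, 20 (positions 2,6,7,8,9,11,12,16,18): it rises to 49 then falls. Length 9 is optimal.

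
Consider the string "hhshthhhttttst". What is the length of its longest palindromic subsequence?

7

One longest palindromic subsequence is sttttts (positions 3,5,9,10,11,12,13); it reads the same forward and backward, and the interval DP gives dp[1][14] = 7.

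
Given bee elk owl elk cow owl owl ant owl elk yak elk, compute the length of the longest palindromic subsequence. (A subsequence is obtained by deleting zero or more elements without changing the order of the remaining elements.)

7

One longest palindromic subsequence is elk elk owl ant owl elk elk (positions 2,4,6,8,9,10,12); it reads the same forward and backward, and the interval DP gives dp[1][12] = 7.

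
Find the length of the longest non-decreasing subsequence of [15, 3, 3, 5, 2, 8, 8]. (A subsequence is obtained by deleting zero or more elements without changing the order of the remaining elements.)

Scanning left to right, the best length ending at each element is: 15→1, 3→1, 3→2, 5→3, 2→1, 8→4, 8→5.
So the longest non-decreasing subsequence has length 5, e.g. 3, 3, 5, 8, 8.

5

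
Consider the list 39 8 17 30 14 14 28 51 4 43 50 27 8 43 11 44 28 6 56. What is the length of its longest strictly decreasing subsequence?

6

Let dp[i] be the longest decreasing subsequence ending at position i. Then dp = [1, 2, 2, 2, 3, 3, 3, 1, 4, 2, 2, 4, 5, 3, 5, 3, 4, 6, 1].
The maximum is 6; one witness is 39, 30, 28, 27, 8, 6 at positions 1,4,7,12,13,18.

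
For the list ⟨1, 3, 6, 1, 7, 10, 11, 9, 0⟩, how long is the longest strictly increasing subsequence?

6

One longest increasing subsequence is 1, 3, 6, 7, 10, 11 (positions 1,2,3,5,6,7), of length 6; no longer one exists.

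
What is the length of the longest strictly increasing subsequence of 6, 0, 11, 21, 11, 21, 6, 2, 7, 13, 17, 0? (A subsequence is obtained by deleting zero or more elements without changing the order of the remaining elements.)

One longest increasing subsequence is 0, 6, 7, 13, 17 (positions 2,7,9,10,11), of length 5; no longer one exists.

5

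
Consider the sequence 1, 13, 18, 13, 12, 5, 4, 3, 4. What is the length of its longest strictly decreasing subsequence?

6

Let dp[i] be the longest decreasing subsequence ending at position i. Then dp = [1, 1, 1, 2, 3, 4, 5, 6, 5].
The maximum is 6; one witness is 18, 13, 12, 5, 4, 3 at positions 3,4,5,6,7,8.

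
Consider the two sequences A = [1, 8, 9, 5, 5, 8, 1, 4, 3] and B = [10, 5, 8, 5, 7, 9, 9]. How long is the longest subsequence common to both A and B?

2

Backtracking the LCS table gives one alignment: 8 (A2,B3) → 9 (A3,B7).
So the longest common subsequence has length 2.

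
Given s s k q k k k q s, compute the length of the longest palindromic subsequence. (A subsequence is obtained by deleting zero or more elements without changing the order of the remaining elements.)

One longest palindromic subsequence is sqkkkqs (positions 1,4,5,6,7,8,9); it reads the same forward and backward, and the interval DP gives dp[1][9] = 7.

7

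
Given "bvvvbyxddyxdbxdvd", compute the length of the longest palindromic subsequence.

One longest palindromic subsequence is vbxddxbv (positions 4,5,7,8,9,11,13,16); it reads the same forward and backward, and the interval DP gives dp[1][17] = 8.

8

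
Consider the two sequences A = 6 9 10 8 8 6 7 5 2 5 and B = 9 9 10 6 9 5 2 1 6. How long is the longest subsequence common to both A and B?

5

A longest common subsequence is 9, 10, 6, 5, 2 (length 5); the LCS DP confirms no longer common subsequence exists.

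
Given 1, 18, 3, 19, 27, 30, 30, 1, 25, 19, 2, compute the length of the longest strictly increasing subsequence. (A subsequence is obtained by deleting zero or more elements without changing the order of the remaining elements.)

One longest increasing subsequence is 1, 18, 19, 27, 30 (positions 1,2,4,5,6), of length 5; no longer one exists.

5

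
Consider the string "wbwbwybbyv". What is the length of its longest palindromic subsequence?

One longest palindromic subsequence is bbybb (positions 2,4,6,7,8); it reads the same forward and backward, and the interval DP gives dp[1][10] = 5.

5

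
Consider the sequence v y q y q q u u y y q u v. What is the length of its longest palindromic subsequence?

Using dp[i][j] = 2 + dp[i+1][j−1] if the ends match, else max(dp[i+1][j], dp[i][j−1]):
dp[1][13] = 8. A witness is vqyuuyqv at positions 1,3,4,7,8,10,11,13.

8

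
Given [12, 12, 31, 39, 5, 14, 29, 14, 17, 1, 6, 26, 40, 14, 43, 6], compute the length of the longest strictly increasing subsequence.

6

Let dp[i] be the longest increasing subsequence ending at position i. Then dp = [1, 1, 2, 3, 1, 2, 3, 2, 3, 1, 2, 4, 5, 3, 6, 2].
The maximum is 6; one witness is 12, 14, 17, 26, 40, 43 at positions 1,6,9,12,13,15.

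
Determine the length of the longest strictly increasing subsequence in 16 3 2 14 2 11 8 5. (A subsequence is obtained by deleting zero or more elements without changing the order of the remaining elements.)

2

One longest increasing subsequence is 3, 14 (positions 2,4), of length 2; no longer one exists.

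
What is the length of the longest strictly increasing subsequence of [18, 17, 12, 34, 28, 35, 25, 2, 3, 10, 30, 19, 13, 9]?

Let dp[i] be the longest increasing subsequence ending at position i. Then dp = [1, 1, 1, 2, 2, 3, 2, 1, 2, 3, 4, 4, 4, 3].
The maximum is 4; one witness is 2, 3, 10, 30 at positions 8,9,10,11.

4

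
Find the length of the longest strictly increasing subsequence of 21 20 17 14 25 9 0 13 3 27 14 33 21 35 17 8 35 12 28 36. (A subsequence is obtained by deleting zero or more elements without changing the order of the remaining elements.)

6

One longest increasing subsequence is 21, 25, 27, 33, 35, 36 (positions 1,5,10,12,14,20), of length 6; no longer one exists.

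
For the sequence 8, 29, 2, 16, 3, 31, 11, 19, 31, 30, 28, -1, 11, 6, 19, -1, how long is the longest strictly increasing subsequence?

5

Let dp[i] be the longest increasing subsequence ending at position i. Then dp = [1, 2, 1, 2, 2, 3, 3, 4, 5, 5, 5, 1, 3, 3, 4, 1].
The maximum is 5; one witness is 2, 3, 11, 19, 31 at positions 3,5,7,8,9.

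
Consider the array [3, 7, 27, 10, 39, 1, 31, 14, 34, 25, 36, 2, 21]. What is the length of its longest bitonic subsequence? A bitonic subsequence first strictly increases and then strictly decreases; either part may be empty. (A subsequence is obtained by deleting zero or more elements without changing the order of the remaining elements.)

7

One longest bitonic subsequence is 3, 7, 27, 39, 34, 25, 21 (positions 1,2,3,5,9,10,13): it rises to 39 then falls. Length 7 is optimal.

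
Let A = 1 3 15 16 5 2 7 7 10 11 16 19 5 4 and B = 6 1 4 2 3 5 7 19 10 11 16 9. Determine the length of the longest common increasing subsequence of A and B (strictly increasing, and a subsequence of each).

A longest common strictly increasing subsequence is 1, 3, 5, 7, 10, 11, 16 (length 7); it appears in order in both A and B, and no longer such subsequence exists.

7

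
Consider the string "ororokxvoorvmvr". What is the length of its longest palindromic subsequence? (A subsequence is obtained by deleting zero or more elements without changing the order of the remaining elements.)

One longest palindromic subsequence is rrooorr (positions 2,4,5,9,10,11,15); it reads the same forward and backward, and the interval DP gives dp[1][15] = 7.

7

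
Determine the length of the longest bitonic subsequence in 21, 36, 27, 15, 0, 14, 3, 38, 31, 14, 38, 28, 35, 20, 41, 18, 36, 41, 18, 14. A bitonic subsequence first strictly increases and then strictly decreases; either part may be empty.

One longest bitonic subsequence is 0, 3, 14, 28, 35, 41, 36, 18, 14 (positions 5,7,10,12,13,15,17,19,20): it rises to 41 then falls. Length 9 is optimal.

9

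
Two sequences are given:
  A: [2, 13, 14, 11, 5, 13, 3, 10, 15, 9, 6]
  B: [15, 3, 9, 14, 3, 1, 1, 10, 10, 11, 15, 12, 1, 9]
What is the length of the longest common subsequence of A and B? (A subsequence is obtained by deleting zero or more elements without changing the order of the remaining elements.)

5

Backtracking the LCS table gives one alignment: 14 (A3,B4) → 3 (A7,B5) → 10 (A8,B9) → 15 (A9,B11) → 9 (A10,B14).
So the longest common subsequence has length 5.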